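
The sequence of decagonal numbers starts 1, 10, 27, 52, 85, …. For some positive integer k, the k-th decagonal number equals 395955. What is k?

315

Set n(4n−3) = 395955, giving 4n² − 3n − 395955 = 0.
So n = (3 + 2517) / 8 = 2520/8 = 315.
Check: 315·(4·315 − 3) = 395955. ✓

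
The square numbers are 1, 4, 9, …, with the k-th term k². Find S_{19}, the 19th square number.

361

The 19th square number is n² with n = 19.
19² = 361.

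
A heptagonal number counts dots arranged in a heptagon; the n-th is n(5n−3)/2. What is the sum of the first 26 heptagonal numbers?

Σ i(5i−3)/2 = (5Σi² − 3Σi) / 2 over i = 1..26.
Σi = 351 and Σi² = 6201.
(5·6201 − 3·351) / 2 = 29952/2 = 14976.

14976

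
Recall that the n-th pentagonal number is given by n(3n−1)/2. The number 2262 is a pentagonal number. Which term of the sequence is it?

39

Set n(3n−1)/2 = 2262, giving 3n² − n − 4524 = 0.
The discriminant is 1 + 24·2262 = 54289, and √54289 = 233.
So n = (1 + 233) / 6 = 234/6 = 39.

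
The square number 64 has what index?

We need n² = 64, so n = √64 = 8.
Check: 8² = 64. ✓

8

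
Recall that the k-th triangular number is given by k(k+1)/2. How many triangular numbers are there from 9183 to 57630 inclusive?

204

The n-th triangular number is n(n+1)/2.
Smallest index with value ≥ 9183: n = 136 (giving 9316).
Largest index with value ≤ 57630: n = 339 (giving 57630).
Indices 136 through 339: 204 terms.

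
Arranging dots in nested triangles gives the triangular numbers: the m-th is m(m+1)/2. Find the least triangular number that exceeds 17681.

17766

Solve n(n+1)/2 > 17681 for integer n.
The largest n with value ≤ 17681 is 187 (since 17578 ≤ 17681 < 17766), so the first above is n = 188, value 17766.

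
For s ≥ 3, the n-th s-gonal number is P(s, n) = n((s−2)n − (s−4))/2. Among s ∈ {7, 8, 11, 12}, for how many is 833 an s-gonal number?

s = 7: P(7, 18) = 783 and P(7, 19) = 874; 833 is not s-gonal.
s = 8: P(8, 17) = 833. ✓
s = 11: P(11, 14) = 833. ✓
s = 12: P(12, 13) = 793 and P(12, 14) = 924; 833 is not s-gonal.
Hits: s ∈ {8, 11} → 2.

2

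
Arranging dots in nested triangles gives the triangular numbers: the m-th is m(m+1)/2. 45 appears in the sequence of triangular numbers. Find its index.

9

Set n(n+1)/2 = 45, giving n² + n − 90 = 0.
The discriminant is 1 + 8·45 = 361, and √361 = 19.
So n = (-1 + 19) / 2 = 18/2 = 9.
Check: 9·10/2 = 45. ✓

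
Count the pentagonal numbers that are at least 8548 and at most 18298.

The n-th pentagonal number is n(3n−1)/2.
Smallest index with value ≥ 8548: n = 76 (giving 8626).
Largest index with value ≤ 18298: n = 110 (giving 18095).
Indices 76 through 110: 35 terms.

35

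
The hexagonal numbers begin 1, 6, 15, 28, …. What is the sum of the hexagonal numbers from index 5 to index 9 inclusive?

475

Σ i(2i−1) = 2Σi² − Σi over i = 5..9.
Σi = 45 − 10 = 35 and Σi² = 285 − 30 = 255.
2·255 − 1·35 = 475.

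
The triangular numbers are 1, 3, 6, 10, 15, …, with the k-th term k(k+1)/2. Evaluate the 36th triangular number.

666

The 36th triangular number is n(n+1)/2 with n = 36.
36·37/2 = 1332/2 = 666.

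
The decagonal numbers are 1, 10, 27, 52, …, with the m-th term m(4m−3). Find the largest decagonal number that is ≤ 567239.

564376

Solve n(4n−3) ≤ 567239 for integer n.
n = 376 gives 564376 ≤ 567239, while n = 377 gives 567385 > 567239; so the answer is 564376.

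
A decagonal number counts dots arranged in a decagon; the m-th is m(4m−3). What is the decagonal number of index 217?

187705

The 217th decagonal number is n(4n−3) with n = 217.
217·(4·217 − 3) = 217·865 = 187705.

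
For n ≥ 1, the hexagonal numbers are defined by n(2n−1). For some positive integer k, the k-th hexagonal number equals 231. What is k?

Set n(2n−1) = 231, giving 2n² − n − 231 = 0.
So n = (1 + 43) / 4 = 44/4 = 11.

11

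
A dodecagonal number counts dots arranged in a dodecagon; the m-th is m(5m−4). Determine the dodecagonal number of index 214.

The 214th dodecagonal number is n(5n−4) with n = 214.
214·(5·214 − 4) = 214·1066 = 228124.

228124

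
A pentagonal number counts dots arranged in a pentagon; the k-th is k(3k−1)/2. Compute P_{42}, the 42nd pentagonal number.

2625

42·(3·42 − 1)/2 = 42·125/2 = 2625.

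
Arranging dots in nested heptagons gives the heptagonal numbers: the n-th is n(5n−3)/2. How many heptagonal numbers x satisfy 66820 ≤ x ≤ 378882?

The n-th heptagonal number is n(5n−3)/2.
Smallest index with value ≥ 66820: n = 164 (giving 66994).
Largest index with value ≤ 378882: n = 389 (giving 377719).
Indices 164 through 389: 226 terms.

226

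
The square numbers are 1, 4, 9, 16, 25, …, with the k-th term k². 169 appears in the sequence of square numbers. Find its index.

13

We need n² = 169, so n = √169 = 13.
Check: 13² = 169. ✓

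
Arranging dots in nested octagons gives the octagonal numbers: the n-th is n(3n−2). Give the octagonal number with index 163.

79381

The 163rd octagonal number is n(3n−2) with n = 163.
163·(3·163 − 2) = 163·487 = 79381.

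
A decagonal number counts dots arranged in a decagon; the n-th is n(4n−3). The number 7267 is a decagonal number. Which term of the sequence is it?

Set n(4n−3) = 7267, giving 4n² − 3n − 7267 = 0.
The discriminant is 9 + 16·7267 = 116281, and √116281 = 341.
So n = (3 + 341) / 8 = 344/8 = 43.
Check: 43·(4·43 − 3) = 7267. ✓

43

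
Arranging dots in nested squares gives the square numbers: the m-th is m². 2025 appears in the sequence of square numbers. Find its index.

We need n² = 2025, so n = √2025 = 45.

45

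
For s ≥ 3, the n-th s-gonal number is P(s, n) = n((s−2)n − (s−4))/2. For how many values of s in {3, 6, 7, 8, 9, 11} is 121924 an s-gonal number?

s = 3: P(3, 493) = 121771 and P(3, 494) = 122265; 121924 is not s-gonal.
s = 6: P(6, 247) = 121771 and P(6, 248) = 122760; 121924 is not s-gonal.
s = 7: P(7, 221) = 121771 and P(7, 222) = 122877; 121924 is not s-gonal.
s = 8: P(8, 201) = 120801 and P(8, 202) = 122008; 121924 is not s-gonal.
s = 9: P(9, 187) = 121924. ✓
s = 11: P(11, 164) = 120458 and P(11, 165) = 121935; 121924 is not s-gonal.
Hits: s ∈ {9} → 1.

1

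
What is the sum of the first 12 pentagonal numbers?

Σ i(3i−1)/2 = (3Σi² − Σi) / 2 over i = 1..12.
Σi = 78 and Σi² = 650.
(3·650 − 1·78) / 2 = 1872/2 = 936.

936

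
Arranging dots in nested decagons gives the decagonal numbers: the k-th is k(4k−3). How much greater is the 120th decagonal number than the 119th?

953

Consecutive decagonal numbers differ by 8n − 7: here 8·120 − 7 = 953.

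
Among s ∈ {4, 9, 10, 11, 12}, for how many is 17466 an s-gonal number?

1

s = 4: P(4, 132) = 17424 and P(4, 133) = 17689; 17466 is not s-gonal.
s = 9: P(9, 71) = 17466. ✓
s = 10: P(10, 66) = 17226 and P(10, 67) = 17755; 17466 is not s-gonal.
s = 11: P(11, 62) = 17081 and P(11, 63) = 17640; 17466 is not s-gonal.
s = 12: P(12, 59) = 17169 and P(12, 60) = 17760; 17466 is not s-gonal.
Hits: s ∈ {9} → 1.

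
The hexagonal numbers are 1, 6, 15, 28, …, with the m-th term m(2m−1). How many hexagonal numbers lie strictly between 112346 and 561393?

The n-th hexagonal number is n(2n−1).
Smallest index with value > 112346: n = 238 (giving 113050).
Largest index with value < 561393: n = 530 (giving 561270).
Indices 238 through 530: 293 terms.

293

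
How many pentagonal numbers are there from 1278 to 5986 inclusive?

34

The n-th pentagonal number is n(3n−1)/2.
Smallest index with value ≥ 1278: n = 30 (giving 1335).
Largest index with value ≤ 5986: n = 63 (giving 5922).
Indices 30 through 63: 34 terms.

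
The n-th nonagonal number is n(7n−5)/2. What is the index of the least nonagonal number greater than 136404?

198

Solve n(7n−5)/2 > 136404 for integer n.
The largest n with value ≤ 136404 is 197 (since 135339 ≤ 136404 < 136719), so the first above is n = 198, value 136719.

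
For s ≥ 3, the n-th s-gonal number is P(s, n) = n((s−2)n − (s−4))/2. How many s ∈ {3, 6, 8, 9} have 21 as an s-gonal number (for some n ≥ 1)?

2

s = 3: P(3, 6) = 21. ✓
s = 6: P(6, 3) = 15 and P(6, 4) = 28; 21 is not s-gonal.
s = 8: P(8, 3) = 21. ✓
s = 9: P(9, 2) = 9 and P(9, 3) = 24; 21 is not s-gonal.
Hits: s ∈ {3, 8} → 2.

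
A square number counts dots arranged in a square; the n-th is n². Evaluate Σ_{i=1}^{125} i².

Σ_{i=1}^{125} i² = 125·126·251/6 = 658875.

658875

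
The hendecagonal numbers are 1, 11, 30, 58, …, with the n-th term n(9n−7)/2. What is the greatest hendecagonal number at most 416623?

414808

Solve n(9n−7)/2 ≤ 416623 for integer n.
n = 304 gives 414808 ≤ 416623, while n = 305 gives 417545 > 416623; so the answer is 414808.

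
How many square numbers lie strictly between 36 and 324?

11

The n-th square number is n².
Smallest index with value > 36: n = 7 (giving 49).
Largest index with value < 324: n = 17 (giving 289).
Indices 7 through 17: 11 terms.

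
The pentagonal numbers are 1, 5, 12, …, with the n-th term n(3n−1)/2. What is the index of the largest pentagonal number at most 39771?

Solve n(3n−1)/2 ≤ 39771 for integer n.
n = 162 gives 39285 ≤ 39771, while n = 163 gives 39772 > 39771; so the answer is index 162.

162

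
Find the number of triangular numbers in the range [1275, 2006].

The n-th triangular number is n(n+1)/2.
Smallest index with value ≥ 1275: n = 50 (giving 1275).
Largest index with value ≤ 2006: n = 62 (giving 1953).
Indices 50 through 62: 13 terms.

13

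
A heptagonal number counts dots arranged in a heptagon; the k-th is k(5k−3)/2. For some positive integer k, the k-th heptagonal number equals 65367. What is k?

162

Set n(5n−3)/2 = 65367, giving 5n² − 3n − 130734 = 0.
The discriminant is 9 + 40·65367 = 2614689, and √2614689 = 1617.
So n = (3 + 1617) / 10 = 1620/10 = 162.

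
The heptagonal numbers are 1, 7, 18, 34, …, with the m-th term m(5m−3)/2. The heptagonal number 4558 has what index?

43

Set n(5n−3)/2 = 4558, giving 5n² − 3n − 9116 = 0.
The discriminant is 9 + 40·4558 = 182329, and √182329 = 427.
So n = (3 + 427) / 10 = 430/10 = 43.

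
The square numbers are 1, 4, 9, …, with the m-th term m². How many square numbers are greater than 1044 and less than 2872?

21

The n-th square number is n².
Smallest index with value > 1044: n = 33 (giving 1089).
Largest index with value < 2872: n = 53 (giving 2809).
Indices 33 through 53: 21 terms.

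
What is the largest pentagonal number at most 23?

22

Solve n(3n−1)/2 ≤ 23 for integer n.
n = 4 gives 22 ≤ 23, while n = 5 gives 35 > 23; so the answer is 22.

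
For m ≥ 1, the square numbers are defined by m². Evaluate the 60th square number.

3600

The 60th square number is n² with n = 60.
60² = 3600.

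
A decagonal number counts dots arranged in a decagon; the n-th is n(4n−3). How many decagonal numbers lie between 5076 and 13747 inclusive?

24

The n-th decagonal number is n(4n−3).
Smallest index with value ≥ 5076: n = 36 (giving 5076).
Largest index with value ≤ 13747: n = 59 (giving 13747).
Indices 36 through 59: 24 terms.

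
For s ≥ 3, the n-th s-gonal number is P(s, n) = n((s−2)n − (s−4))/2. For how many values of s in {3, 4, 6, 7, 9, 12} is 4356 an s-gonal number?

1

s = 3: P(3, 92) = 4278 and P(3, 93) = 4371; 4356 is not s-gonal.
s = 4: P(4, 66) = 4356. ✓
s = 6: P(6, 46) = 4186 and P(6, 47) = 4371; 4356 is not s-gonal.
s = 7: P(7, 42) = 4347 and P(7, 43) = 4558; 4356 is not s-gonal.
s = 9: P(9, 35) = 4200 and P(9, 36) = 4446; 4356 is not s-gonal.
s = 12: P(12, 29) = 4089 and P(12, 30) = 4380; 4356 is not s-gonal.
Hits: s ∈ {4} → 1.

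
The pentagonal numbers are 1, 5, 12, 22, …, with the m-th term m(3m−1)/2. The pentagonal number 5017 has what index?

58

Set n(3n−1)/2 = 5017, giving 3n² − n − 10034 = 0.
The discriminant is 1 + 24·5017 = 120409, and √120409 = 347.
So n = (1 + 347) / 6 = 348/6 = 58.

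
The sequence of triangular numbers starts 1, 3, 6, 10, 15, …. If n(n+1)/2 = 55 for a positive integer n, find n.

Set n(n+1)/2 = 55, giving n² + n − 110 = 0.
The discriminant is 1 + 8·55 = 441, and √441 = 21.
So n = (-1 + 21) / 2 = 20/2 = 10.

10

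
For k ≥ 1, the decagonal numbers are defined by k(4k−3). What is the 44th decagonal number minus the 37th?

2247

44·(4·44 − 3) = 7612 and 37·(4·37 − 3) = 5365.
Difference: 7612 − 5365 = 2247.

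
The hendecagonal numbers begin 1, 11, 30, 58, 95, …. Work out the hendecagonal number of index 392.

392·(9·392 − 7)/2 = 392·3521/2 = 690116.

690116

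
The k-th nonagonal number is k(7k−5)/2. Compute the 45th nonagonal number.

The 45th nonagonal number is n(7n−5)/2 with n = 45.
45·(7·45 − 5)/2 = 45·310/2 = 45·155 = 6975.

6975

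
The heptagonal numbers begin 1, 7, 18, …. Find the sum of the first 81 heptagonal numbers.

Σ i(5i−3)/2 = (5Σi² − 3Σi) / 2 over i = 1..81.
Σi = 3321 and Σi² = 180441.
(5·180441 − 3·3321) / 2 = 892242/2 = 446121.

446121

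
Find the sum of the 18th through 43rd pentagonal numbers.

Σ i(3i−1)/2 = (3Σi² − Σi) / 2 over i = 18..43.
Σi = 946 − 153 = 793 and Σi² = 27434 − 1785 = 25649.
(3·25649 − 1·793) / 2 = 76154/2 = 38077.

38077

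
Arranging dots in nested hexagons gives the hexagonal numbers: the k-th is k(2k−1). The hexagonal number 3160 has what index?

40

Set n(2n−1) = 3160, giving 2n² − n − 3160 = 0.
The discriminant is 1 + 8·3160 = 25281, and √25281 = 159.
So n = (1 + 159) / 4 = 160/4 = 40.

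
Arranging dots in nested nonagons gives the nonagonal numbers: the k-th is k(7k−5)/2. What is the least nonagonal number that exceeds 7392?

Solve n(7n−5)/2 > 7392 for integer n.
The largest n with value ≤ 7392 is 46 (since 7291 ≤ 7392 < 7614), so the first above is n = 47, value 7614.

7614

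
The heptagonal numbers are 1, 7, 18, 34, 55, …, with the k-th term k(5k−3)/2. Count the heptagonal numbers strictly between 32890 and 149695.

129

The n-th heptagonal number is n(5n−3)/2.
Smallest index with value > 32890: n = 116 (giving 33466).
Largest index with value < 149695: n = 244 (giving 148474).
Indices 116 through 244: 129 terms.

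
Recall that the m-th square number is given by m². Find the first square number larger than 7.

Solve n² > 7 for integer n.
The largest n with value ≤ 7 is 2 (since 4 ≤ 7 < 9), so the first above is n = 3, value 9.

9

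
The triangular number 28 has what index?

Set n(n+1)/2 = 28, giving n² + n − 56 = 0.
The discriminant is 1 + 8·28 = 225, and √225 = 15.
So n = (-1 + 15) / 2 = 14/2 = 7.
Check: 7·8/2 = 28. ✓

7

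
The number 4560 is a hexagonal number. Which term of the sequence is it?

48

Set n(2n−1) = 4560, giving 2n² − n − 4560 = 0.
The discriminant is 1 + 8·4560 = 36481, and √36481 = 191.
So n = (1 + 191) / 4 = 192/4 = 48.
Check: 48·(2·48 − 1) = 4560. ✓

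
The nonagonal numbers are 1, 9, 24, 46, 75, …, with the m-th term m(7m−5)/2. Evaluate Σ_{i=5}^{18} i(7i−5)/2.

6874

Σ i(7i−5)/2 = (7Σi² − 5Σi) / 2 over i = 5..18.
Σi = 171 − 10 = 161 and Σi² = 2109 − 30 = 2079.
(7·2079 − 5·161) / 2 = 13748/2 = 6874.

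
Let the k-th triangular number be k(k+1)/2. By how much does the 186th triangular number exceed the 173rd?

186·187/2 = 17391 and 173·174/2 = 15051.
Difference: 17391 − 15051 = 2340.

2340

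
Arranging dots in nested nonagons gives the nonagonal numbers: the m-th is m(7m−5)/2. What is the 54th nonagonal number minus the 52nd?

737

54·(7·54 − 5)/2 = 10071 and 52·(7·52 − 5)/2 = 9334.
Difference: 10071 − 9334 = 737.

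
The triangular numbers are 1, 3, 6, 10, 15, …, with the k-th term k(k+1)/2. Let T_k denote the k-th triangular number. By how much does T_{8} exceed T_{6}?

8·9/2 = 36 and 6·7/2 = 21.
Difference: 36 − 21 = 15.

15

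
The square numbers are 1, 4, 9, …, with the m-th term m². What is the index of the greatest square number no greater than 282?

Solve n² ≤ 282 for integer n.
n = 16 gives 256 ≤ 282, while n = 17 gives 289 > 282; so the answer is index 16.

16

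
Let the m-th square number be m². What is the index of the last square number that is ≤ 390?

Solve n² ≤ 390 for integer n.
n = 19 gives 361 ≤ 390, while n = 20 gives 400 > 390; so the answer is index 19.

19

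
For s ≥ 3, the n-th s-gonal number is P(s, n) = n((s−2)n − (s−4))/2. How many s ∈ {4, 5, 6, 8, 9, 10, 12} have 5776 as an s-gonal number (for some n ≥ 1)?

s = 4: P(4, 76) = 5776. ✓
s = 5: P(5, 62) = 5735 and P(5, 63) = 5922; 5776 is not s-gonal.
s = 6: P(6, 53) = 5565 and P(6, 54) = 5778; 5776 is not s-gonal.
s = 8: P(8, 44) = 5720 and P(8, 45) = 5985; 5776 is not s-gonal.
s = 9: P(9, 40) = 5500 and P(9, 41) = 5781; 5776 is not s-gonal.
s = 10: P(10, 38) = 5662 and P(10, 39) = 5967; 5776 is not s-gonal.
s = 12: P(12, 34) = 5644 and P(12, 35) = 5985; 5776 is not s-gonal.
Hits: s ∈ {4} → 1.

1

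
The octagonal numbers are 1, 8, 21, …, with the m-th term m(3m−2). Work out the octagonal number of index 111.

111·(3·111 − 2) = 111·331 = 36741.

36741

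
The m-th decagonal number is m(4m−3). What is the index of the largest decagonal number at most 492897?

351

Solve n(4n−3) ≤ 492897 for integer n.
n = 351 gives 491751 ≤ 492897, while n = 352 gives 494560 > 492897; so the answer is index 351.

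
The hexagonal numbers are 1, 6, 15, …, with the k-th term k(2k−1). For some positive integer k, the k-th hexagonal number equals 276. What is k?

Set n(2n−1) = 276, giving 2n² − n − 276 = 0.
The discriminant is 1 + 8·276 = 2209, and √2209 = 47.
So n = (1 + 47) / 4 = 48/4 = 12.
Check: 12·(2·12 − 1) = 276. ✓

12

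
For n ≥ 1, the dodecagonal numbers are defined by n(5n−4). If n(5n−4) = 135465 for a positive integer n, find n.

Set n(5n−4) = 135465, giving 5n² − 4n − 135465 = 0.
So n = (4 + 1646) / 10 = 1650/10 = 165.
Check: 165·(5·165 − 4) = 135465. ✓

165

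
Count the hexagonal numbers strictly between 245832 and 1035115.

The n-th hexagonal number is n(2n−1).
Smallest index with value > 245832: n = 351 (giving 246051).
Largest index with value < 1035115: n = 719 (giving 1033203).
Indices 351 through 719: 369 terms.

369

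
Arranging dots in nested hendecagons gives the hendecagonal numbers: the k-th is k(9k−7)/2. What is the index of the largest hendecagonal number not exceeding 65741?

Solve n(9n−7)/2 ≤ 65741 for integer n.
n = 121 gives 65461 ≤ 65741, while n = 122 gives 66551 > 65741; so the answer is index 121.

121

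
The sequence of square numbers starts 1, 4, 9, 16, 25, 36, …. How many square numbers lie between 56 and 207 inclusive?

7

The n-th square number is n².
Smallest index with value ≥ 56: n = 8 (giving 64).
Largest index with value ≤ 207: n = 14 (giving 196).
Indices 8 through 14: 7 terms.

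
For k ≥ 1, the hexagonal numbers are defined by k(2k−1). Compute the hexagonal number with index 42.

The 42nd hexagonal number is n(2n−1) with n = 42.
42·(2·42 − 1) = 42·83 = 3486.

3486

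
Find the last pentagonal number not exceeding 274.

247

Solve n(3n−1)/2 ≤ 274 for integer n.
n = 13 gives 247 ≤ 274, while n = 14 gives 287 > 274; so the answer is 247.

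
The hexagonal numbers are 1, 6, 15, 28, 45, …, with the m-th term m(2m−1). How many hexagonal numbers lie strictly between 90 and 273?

The n-th hexagonal number is n(2n−1).
Smallest index with value > 90: n = 7 (giving 91).
Largest index with value < 273: n = 11 (giving 231).
Indices 7 through 11: 5 terms.

5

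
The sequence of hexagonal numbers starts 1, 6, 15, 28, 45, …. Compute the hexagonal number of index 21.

The 21st hexagonal number is n(2n−1) with n = 21.
21·(2·21 − 1) = 21·41 = 861.

861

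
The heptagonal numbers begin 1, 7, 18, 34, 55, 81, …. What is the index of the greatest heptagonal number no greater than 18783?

86

Solve n(5n−3)/2 ≤ 18783 for integer n.
n = 86 gives 18361 ≤ 18783, while n = 87 gives 18792 > 18783; so the answer is index 86.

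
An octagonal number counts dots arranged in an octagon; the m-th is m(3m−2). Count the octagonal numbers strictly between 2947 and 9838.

26

The n-th octagonal number is n(3n−2).
Smallest index with value > 2947: n = 32 (giving 3008).
Largest index with value < 9838: n = 57 (giving 9633).
Indices 32 through 57: 26 terms.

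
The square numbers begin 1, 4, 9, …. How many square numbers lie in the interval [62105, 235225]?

236

The n-th square number is n².
Smallest index with value ≥ 62105: n = 250 (giving 62500).
Largest index with value ≤ 235225: n = 485 (giving 235225).
Indices 250 through 485: 236 terms.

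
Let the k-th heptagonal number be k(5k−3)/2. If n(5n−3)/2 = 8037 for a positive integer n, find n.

Set n(5n−3)/2 = 8037, giving 5n² − 3n − 16074 = 0.
The discriminant is 9 + 40·8037 = 321489, and √321489 = 567.
So n = (3 + 567) / 10 = 570/10 = 57.

57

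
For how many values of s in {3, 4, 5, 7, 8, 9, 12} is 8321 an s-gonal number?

1

s = 3: P(3, 128) = 8256 and P(3, 129) = 8385; 8321 is not s-gonal.
s = 4: P(4, 91) = 8281 and P(4, 92) = 8464; 8321 is not s-gonal.
s = 5: P(5, 74) = 8177 and P(5, 75) = 8400; 8321 is not s-gonal.
s = 7: P(7, 57) = 8037 and P(7, 58) = 8323; 8321 is not s-gonal.
s = 8: P(8, 53) = 8321. ✓
s = 9: P(9, 49) = 8281 and P(9, 50) = 8625; 8321 is not s-gonal.
s = 12: P(12, 41) = 8241 and P(12, 42) = 8652; 8321 is not s-gonal.
Hits: s ∈ {8} → 1.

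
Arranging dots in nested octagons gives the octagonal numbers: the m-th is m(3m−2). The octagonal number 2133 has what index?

27

Set n(3n−2) = 2133, giving 3n² − 2n − 2133 = 0.
The discriminant is 4 + 12·2133 = 25600, and √25600 = 160.
So n = (2 + 160) / 6 = 162/6 = 27.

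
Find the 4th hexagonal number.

The 4th hexagonal number is n(2n−1) with n = 4.
4·(2·4 − 1) = 4·7 = 28.

28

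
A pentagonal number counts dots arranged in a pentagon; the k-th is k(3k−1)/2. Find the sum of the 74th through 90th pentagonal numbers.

171377

Σ i(3i−1)/2 = (3Σi² − Σi) / 2 over i = 74..90.
Σi = 4095 − 2701 = 1394 and Σi² = 247065 − 132349 = 114716.
(3·114716 − 1·1394) / 2 = 342754/2 = 171377.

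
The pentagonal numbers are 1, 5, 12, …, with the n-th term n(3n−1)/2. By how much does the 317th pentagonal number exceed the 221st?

77424

317·(3·317 − 1)/2 = 150575 and 221·(3·221 − 1)/2 = 73151.
Difference: 150575 − 73151 = 77424.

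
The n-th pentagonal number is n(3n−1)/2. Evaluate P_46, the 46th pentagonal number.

The 46th pentagonal number is n(3n−1)/2 with n = 46.
46·(3·46 − 1)/2 = 46·137/2 = 3151.

3151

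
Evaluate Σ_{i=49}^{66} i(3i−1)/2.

89478

Σ i(3i−1)/2 = (3Σi² − Σi) / 2 over i = 49..66.
Σi = 2211 − 1176 = 1035 and Σi² = 98021 − 38024 = 59997.
(3·59997 − 1·1035) / 2 = 178956/2 = 89478.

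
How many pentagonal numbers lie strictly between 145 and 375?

The n-th pentagonal number is n(3n−1)/2.
Smallest index with value > 145: n = 11 (giving 176).
Largest index with value < 375: n = 15 (giving 330).
Indices 11 through 15: 5 terms.

5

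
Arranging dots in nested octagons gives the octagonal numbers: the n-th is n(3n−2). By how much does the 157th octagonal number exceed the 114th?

157·(3·157 − 2) = 73633 and 114·(3·114 − 2) = 38760.
Difference: 73633 − 38760 = 34873.

34873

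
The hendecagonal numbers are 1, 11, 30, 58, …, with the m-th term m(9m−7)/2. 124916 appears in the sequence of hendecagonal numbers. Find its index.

167

Set n(9n−7)/2 = 124916, giving 9n² − 7n − 249832 = 0.
So n = (7 + 2999) / 18 = 3006/18 = 167.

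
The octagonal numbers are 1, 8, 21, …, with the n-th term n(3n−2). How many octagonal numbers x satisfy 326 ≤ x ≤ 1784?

The n-th octagonal number is n(3n−2).
Smallest index with value ≥ 326: n = 11 (giving 341).
Largest index with value ≤ 1784: n = 24 (giving 1680).
Indices 11 through 24: 14 terms.

14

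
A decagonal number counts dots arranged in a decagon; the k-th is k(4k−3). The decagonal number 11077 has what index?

Set n(4n−3) = 11077, giving 4n² − 3n − 11077 = 0.
The discriminant is 9 + 16·11077 = 177241, and √177241 = 421.
So n = (3 + 421) / 8 = 424/8 = 53.

53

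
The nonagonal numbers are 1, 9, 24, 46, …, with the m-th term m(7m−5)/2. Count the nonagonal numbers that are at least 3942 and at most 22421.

The n-th nonagonal number is n(7n−5)/2.
Smallest index with value ≥ 3942: n = 34 (giving 3961).
Largest index with value ≤ 22421: n = 80 (giving 22200).
Indices 34 through 80: 47 terms.

47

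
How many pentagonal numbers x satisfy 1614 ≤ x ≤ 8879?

45

The n-th pentagonal number is n(3n−1)/2.
Smallest index with value ≥ 1614: n = 33 (giving 1617).
Largest index with value ≤ 8879: n = 77 (giving 8855).
Indices 33 through 77: 45 terms.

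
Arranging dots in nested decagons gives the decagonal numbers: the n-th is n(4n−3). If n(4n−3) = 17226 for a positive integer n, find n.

Set n(4n−3) = 17226, giving 4n² − 3n − 17226 = 0.
So n = (3 + 525) / 8 = 528/8 = 66.

66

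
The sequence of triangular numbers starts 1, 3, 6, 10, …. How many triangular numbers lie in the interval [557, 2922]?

The n-th triangular number is n(n+1)/2.
Smallest index with value ≥ 557: n = 33 (giving 561).
Largest index with value ≤ 2922: n = 75 (giving 2850).
Indices 33 through 75: 43 terms.

43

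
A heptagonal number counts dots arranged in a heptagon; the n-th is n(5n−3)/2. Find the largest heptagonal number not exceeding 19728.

Solve n(5n−3)/2 ≤ 19728 for integer n.
n = 89 gives 19669 ≤ 19728, while n = 90 gives 20115 > 19728; so the answer is 19669.

19669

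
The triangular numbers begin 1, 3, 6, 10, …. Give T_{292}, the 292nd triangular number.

42778

The 292nd triangular number is n(n+1)/2 with n = 292.
292·293/2 = 85556/2 = 42778.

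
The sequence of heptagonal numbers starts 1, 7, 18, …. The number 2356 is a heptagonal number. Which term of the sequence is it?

31

Set n(5n−3)/2 = 2356, giving 5n² − 3n − 4712 = 0.
The discriminant is 9 + 40·2356 = 94249, and √94249 = 307.
So n = (3 + 307) / 10 = 310/10 = 31.
Check: 31·(5·31 − 3)/2 = 2356. ✓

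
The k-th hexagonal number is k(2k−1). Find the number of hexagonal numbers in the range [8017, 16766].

The n-th hexagonal number is n(2n−1).
Smallest index with value ≥ 8017: n = 64 (giving 8128).
Largest index with value ≤ 16766: n = 91 (giving 16471).
Indices 64 through 91: 28 terms.

28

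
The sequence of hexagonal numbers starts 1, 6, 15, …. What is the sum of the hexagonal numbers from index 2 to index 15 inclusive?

Σ i(2i−1) = 2Σi² − Σi over i = 2..15.
Σi = 120 − 1 = 119 and Σi² = 1240 − 1 = 1239.
2·1239 − 1·119 = 2359.

2359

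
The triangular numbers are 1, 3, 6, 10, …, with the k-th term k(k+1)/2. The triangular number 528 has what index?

Set n(n+1)/2 = 528, giving n² + n − 1056 = 0.
The discriminant is 1 + 8·528 = 4225, and √4225 = 65.
So n = (-1 + 65) / 2 = 64/2 = 32.

32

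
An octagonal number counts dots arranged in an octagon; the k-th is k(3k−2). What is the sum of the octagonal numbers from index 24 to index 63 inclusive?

239580

Σ i(3i−2) = 3Σi² − 2Σi over i = 24..63.
Σi = 2016 − 276 = 1740 and Σi² = 85344 − 4324 = 81020.
3·81020 − 2·1740 = 239580.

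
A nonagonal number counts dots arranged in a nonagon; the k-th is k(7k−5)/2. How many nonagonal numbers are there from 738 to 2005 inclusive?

The n-th nonagonal number is n(7n−5)/2.
Smallest index with value ≥ 738: n = 15 (giving 750).
Largest index with value ≤ 2005: n = 24 (giving 1956).
Indices 15 through 24: 10 terms.

10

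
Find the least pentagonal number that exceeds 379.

425

Solve n(3n−1)/2 > 379 for integer n.
The largest n with value ≤ 379 is 16 (since 376 ≤ 379 < 425), so the first above is n = 17, value 425.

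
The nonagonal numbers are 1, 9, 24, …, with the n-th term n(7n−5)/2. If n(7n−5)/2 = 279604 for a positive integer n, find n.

283

Set n(7n−5)/2 = 279604, giving 7n² − 5n − 559208 = 0.
The discriminant is 25 + 56·279604 = 15657849, and √15657849 = 3957.
So n = (5 + 3957) / 14 = 3962/14 = 283.
Check: 283·(7·283 − 5)/2 = 279604. ✓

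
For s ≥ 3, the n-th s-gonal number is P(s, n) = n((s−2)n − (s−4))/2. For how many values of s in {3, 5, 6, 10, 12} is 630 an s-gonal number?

s = 3: P(3, 35) = 630. ✓
s = 5: P(5, 20) = 590 and P(5, 21) = 651; 630 is not s-gonal.
s = 6: P(6, 18) = 630. ✓
s = 10: P(10, 12) = 540 and P(10, 13) = 637; 630 is not s-gonal.
s = 12: P(12, 11) = 561 and P(12, 12) = 672; 630 is not s-gonal.
Hits: s ∈ {3, 6} → 2.

2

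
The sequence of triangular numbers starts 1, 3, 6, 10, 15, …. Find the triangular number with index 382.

The 382nd triangular number is n(n+1)/2 with n = 382.
382·383/2 = 146306/2 = 73153.

73153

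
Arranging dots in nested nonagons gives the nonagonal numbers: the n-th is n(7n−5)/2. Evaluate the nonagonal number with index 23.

23·(7·23 − 5)/2 = 23·156/2 = 23·78 = 1794.

1794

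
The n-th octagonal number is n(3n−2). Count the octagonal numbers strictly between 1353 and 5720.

The n-th octagonal number is n(3n−2).
Smallest index with value > 1353: n = 22 (giving 1408).
Largest index with value < 5720: n = 43 (giving 5461).
Indices 22 through 43: 22 terms.

22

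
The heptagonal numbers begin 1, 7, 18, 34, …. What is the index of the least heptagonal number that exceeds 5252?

Solve n(5n−3)/2 > 5252 for integer n.
The largest n with value ≤ 5252 is 46 (since 5221 ≤ 5252 < 5452), so the first above is n = 47, value 5452.

47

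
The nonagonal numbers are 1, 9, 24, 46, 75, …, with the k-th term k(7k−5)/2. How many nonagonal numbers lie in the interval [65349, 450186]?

The n-th nonagonal number is n(7n−5)/2.
Smallest index with value ≥ 65349: n = 137 (giving 65349).
Largest index with value ≤ 450186: n = 359 (giving 450186).
Indices 137 through 359: 223 terms.

223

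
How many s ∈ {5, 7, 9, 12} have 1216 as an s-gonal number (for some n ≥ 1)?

s = 5: P(5, 28) = 1162 and P(5, 29) = 1247; 1216 is not s-gonal.
s = 7: P(7, 22) = 1177 and P(7, 23) = 1288; 1216 is not s-gonal.
s = 9: P(9, 19) = 1216. ✓
s = 12: P(12, 16) = 1216. ✓
Hits: s ∈ {9, 12} → 2.

2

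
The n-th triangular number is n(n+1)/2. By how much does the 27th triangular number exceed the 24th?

27·28/2 = 378 and 24·25/2 = 300.
Difference: 378 − 300 = 78.

78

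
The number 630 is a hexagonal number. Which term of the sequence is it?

Set n(2n−1) = 630, giving 2n² − n − 630 = 0.
The discriminant is 1 + 8·630 = 5041, and √5041 = 71.
So n = (1 + 71) / 4 = 72/4 = 18.

18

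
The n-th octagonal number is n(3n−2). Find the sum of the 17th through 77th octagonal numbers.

455243

Σ i(3i−2) = 3Σi² − 2Σi over i = 17..77.
Σi = 3003 − 136 = 2867 and Σi² = 155155 − 1496 = 153659.
3·153659 − 2·2867 = 455243.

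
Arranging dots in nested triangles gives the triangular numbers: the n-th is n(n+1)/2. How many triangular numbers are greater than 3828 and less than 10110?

The n-th triangular number is n(n+1)/2.
Smallest index with value > 3828: n = 88 (giving 3916).
Largest index with value < 10110: n = 141 (giving 10011).
Indices 88 through 141: 54 terms.

54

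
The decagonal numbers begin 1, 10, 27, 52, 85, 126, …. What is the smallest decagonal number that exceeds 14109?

Solve n(4n−3) > 14109 for integer n.
The largest n with value ≤ 14109 is 59 (since 13747 ≤ 14109 < 14220), so the first above is n = 60, value 14220.

14220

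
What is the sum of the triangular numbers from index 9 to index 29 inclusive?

Σ i(i+1)/2 = (Σi² + Σi) / 2 over i = 9..29.
Σi = 435 − 36 = 399 and Σi² = 8555 − 204 = 8351.
(1·8351 + 1·399) / 2 = 8750/2 = 4375.

4375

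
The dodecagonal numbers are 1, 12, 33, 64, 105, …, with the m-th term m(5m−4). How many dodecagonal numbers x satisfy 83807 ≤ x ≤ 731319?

253

The n-th dodecagonal number is n(5n−4).
Smallest index with value ≥ 83807: n = 130 (giving 83980).
Largest index with value ≤ 731319: n = 382 (giving 728092).
Indices 130 through 382: 253 terms.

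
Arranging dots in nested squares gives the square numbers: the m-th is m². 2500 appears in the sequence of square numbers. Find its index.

We need n² = 2500, so n = √2500 = 50.

50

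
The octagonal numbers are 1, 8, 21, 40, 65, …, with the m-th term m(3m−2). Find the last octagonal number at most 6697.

6533

Solve n(3n−2) ≤ 6697 for integer n.
n = 47 gives 6533 ≤ 6697, while n = 48 gives 6816 > 6697; so the answer is 6533.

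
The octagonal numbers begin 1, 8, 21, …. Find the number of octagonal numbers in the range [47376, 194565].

130

The n-th octagonal number is n(3n−2).
Smallest index with value ≥ 47376: n = 126 (giving 47376).
Largest index with value ≤ 194565: n = 255 (giving 194565).
Indices 126 through 255: 130 terms.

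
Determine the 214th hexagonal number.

91378

The 214th hexagonal number is n(2n−1) with n = 214.
214·(2·214 − 1) = 214·427 = 91378.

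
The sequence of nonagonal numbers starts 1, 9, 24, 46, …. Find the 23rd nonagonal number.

1794

The 23rd nonagonal number is n(7n−5)/2 with n = 23.
23·(7·23 − 5)/2 = 23·156/2 = 23·78 = 1794.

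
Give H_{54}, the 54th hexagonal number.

5778

54·(2·54 − 1) = 54·107 = 5778.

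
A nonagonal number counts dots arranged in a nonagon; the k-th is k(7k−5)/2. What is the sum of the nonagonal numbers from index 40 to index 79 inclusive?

508340

Σ i(7i−5)/2 = (7Σi² − 5Σi) / 2 over i = 40..79.
Σi = 3160 − 780 = 2380 and Σi² = 167480 − 20540 = 146940.
(7·146940 − 5·2380) / 2 = 1016680/2 = 508340.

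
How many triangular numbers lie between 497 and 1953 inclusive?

The n-th triangular number is n(n+1)/2.
Smallest index with value ≥ 497: n = 32 (giving 528).
Largest index with value ≤ 1953: n = 62 (giving 1953).
Indices 32 through 62: 31 terms.

31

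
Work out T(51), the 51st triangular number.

1326

51·52/2 = 2652/2 = 1326.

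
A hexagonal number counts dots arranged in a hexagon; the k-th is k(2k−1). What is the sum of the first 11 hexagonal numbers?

946

Σ i(2i−1) = 2Σi² − Σi over i = 1..11.
Σi = 66 and Σi² = 506.
2·506 − 1·66 = 946.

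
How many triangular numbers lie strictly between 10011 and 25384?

The n-th triangular number is n(n+1)/2.
Smallest index with value > 10011: n = 142 (giving 10153).
Largest index with value < 25384: n = 224 (giving 25200).
Indices 142 through 224: 83 terms.

83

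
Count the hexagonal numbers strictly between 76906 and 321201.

204

The n-th hexagonal number is n(2n−1).
Smallest index with value > 76906: n = 197 (giving 77421).
Largest index with value < 321201: n = 400 (giving 319600).
Indices 197 through 400: 204 terms.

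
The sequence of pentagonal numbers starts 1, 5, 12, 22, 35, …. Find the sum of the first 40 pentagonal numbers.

32800

Σ i(3i−1)/2 = (3Σi² − Σi) / 2 over i = 1..40.
Σi = 820 and Σi² = 22140.
(3·22140 − 1·820) / 2 = 65600/2 = 32800.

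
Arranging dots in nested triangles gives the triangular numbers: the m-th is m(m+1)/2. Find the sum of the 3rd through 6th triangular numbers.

Σ i(i+1)/2 = (Σi² + Σi) / 2 over i = 3..6.
Σi = 21 − 3 = 18 and Σi² = 91 − 5 = 86.
(1·86 + 1·18) / 2 = 104/2 = 52.

52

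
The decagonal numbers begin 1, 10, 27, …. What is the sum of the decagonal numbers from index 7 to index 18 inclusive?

7622

Σ i(4i−3) = 4Σi² − 3Σi over i = 7..18.
Σi = 171 − 21 = 150 and Σi² = 2109 − 91 = 2018.
4·2018 − 3·150 = 7622.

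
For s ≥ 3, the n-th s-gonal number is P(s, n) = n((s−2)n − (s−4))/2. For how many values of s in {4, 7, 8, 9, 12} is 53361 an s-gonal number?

1

s = 4: P(4, 231) = 53361. ✓
s = 7: P(7, 146) = 53071 and P(7, 147) = 53802; 53361 is not s-gonal.
s = 8: P(8, 133) = 52801 and P(8, 134) = 53600; 53361 is not s-gonal.
s = 9: P(9, 123) = 52644 and P(9, 124) = 53506; 53361 is not s-gonal.
s = 12: P(12, 103) = 52633 and P(12, 104) = 53664; 53361 is not s-gonal.
Hits: s ∈ {4} → 1.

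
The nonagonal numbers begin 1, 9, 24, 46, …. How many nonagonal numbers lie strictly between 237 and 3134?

The n-th nonagonal number is n(7n−5)/2.
Smallest index with value > 237: n = 9 (giving 261).
Largest index with value < 3134: n = 30 (giving 3075).
Indices 9 through 30: 22 terms.

22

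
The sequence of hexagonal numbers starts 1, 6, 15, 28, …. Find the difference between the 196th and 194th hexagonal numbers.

1558

196·(2·196 − 1) = 76636 and 194·(2·194 − 1) = 75078.
Difference: 76636 − 75078 = 1558.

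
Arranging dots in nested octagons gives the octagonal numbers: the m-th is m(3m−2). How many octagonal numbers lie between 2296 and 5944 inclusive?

17

The n-th octagonal number is n(3n−2).
Smallest index with value ≥ 2296: n = 28 (giving 2296).
Largest index with value ≤ 5944: n = 44 (giving 5720).
Indices 28 through 44: 17 terms.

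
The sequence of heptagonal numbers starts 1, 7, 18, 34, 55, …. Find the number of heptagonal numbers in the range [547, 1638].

10

The n-th heptagonal number is n(5n−3)/2.
Smallest index with value ≥ 547: n = 16 (giving 616).
Largest index with value ≤ 1638: n = 25 (giving 1525).
Indices 16 through 25: 10 terms.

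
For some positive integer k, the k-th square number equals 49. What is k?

7

We need n² = 49, so n = √49 = 7.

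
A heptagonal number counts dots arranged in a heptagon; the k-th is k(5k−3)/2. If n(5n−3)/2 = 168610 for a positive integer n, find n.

260

Set n(5n−3)/2 = 168610, giving 5n² − 3n − 337220 = 0.
The discriminant is 9 + 40·168610 = 6744409, and √6744409 = 2597.
So n = (3 + 2597) / 10 = 2600/10 = 260.
Check: 260·(5·260 − 3)/2 = 168610. ✓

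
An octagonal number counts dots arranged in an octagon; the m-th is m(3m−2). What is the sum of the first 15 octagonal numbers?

Σ i(3i−2) = 3Σi² − 2Σi over i = 1..15.
Σi = 120 and Σi² = 1240.
3·1240 − 2·120 = 3480.

3480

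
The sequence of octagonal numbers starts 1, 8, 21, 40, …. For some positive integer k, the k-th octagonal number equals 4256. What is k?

Set n(3n−2) = 4256, giving 3n² − 2n − 4256 = 0.
The discriminant is 4 + 12·4256 = 51076, and √51076 = 226.
So n = (2 + 226) / 6 = 228/6 = 38.

38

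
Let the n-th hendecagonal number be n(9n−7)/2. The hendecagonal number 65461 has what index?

121

Set n(9n−7)/2 = 65461, giving 9n² − 7n − 130922 = 0.
The discriminant is 49 + 72·65461 = 4713241, and √4713241 = 2171.
So n = (7 + 2171) / 18 = 2178/18 = 121.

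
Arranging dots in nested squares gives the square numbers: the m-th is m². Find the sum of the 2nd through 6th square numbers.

Σ_{i=2}^{6} i² = 91 − 1 = 90.

90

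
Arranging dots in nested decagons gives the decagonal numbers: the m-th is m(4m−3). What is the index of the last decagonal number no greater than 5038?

Solve n(4n−3) ≤ 5038 for integer n.
n = 35 gives 4795 ≤ 5038, while n = 36 gives 5076 > 5038; so the answer is index 35.

35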